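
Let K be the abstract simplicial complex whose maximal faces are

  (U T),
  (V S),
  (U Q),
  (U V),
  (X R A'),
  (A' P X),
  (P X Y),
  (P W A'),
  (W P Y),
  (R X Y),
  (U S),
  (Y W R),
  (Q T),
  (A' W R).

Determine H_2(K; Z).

H_2 = Z.

Take the total order P < Q < R < S < T < U < V < W < X < Y < A' on the vertex set. Then K (dimension 2) consists of the simplices:

  0-simplices (11): [P], [Q], [R], [S], [T], [U], [V], [W], [X], [Y], [A']
  1-simplices (18): [P,W], [P,X], [P,Y], [P,A'], [Q,T], [Q,U], [R,W], [R,X], [R,Y], [R,A'], [S,U], [S,V], [T,U], [U,V], [W,Y], [W,A'], [X,Y], [X,A']
  2-simplices (8): [P,W,Y], [P,W,A'], [P,X,Y], [P,X,A'], [R,W,Y], [R,W,A'], [R,X,Y], [R,X,A']

Hence C_0 ≅ Z^11, C_1 ≅ Z^18, C_2 ≅ Z^8.

Boundary ∂_1: C_1 → C_0 sends each edge [p,q] (with p < q) to q − p. For instance
  ∂[R,X] = [X] − [R].
This gives a 11×18 integer matrix of rank 9; reducing to Smith normal form yields diagonal entries (1,1,1,1,1,1,1,1,1).

Boundary ∂_2: C_2 → C_1 acts by ∂[p,q,r] = [q,r] − [p,r] + [p,q]. For instance
  ∂[R,X,A'] = [X,A'] − [R,A'] + [R,X],
  ∂[R,W,Y] = [W,Y] − [R,Y] + [R,W].
This gives a 18×8 integer matrix of rank 7; reducing to Smith normal form yields diagonal entries (1,1,1,1,1,1,1).

From H_k ≅ ker(∂_k) / im(∂_{k+1}) we obtain:

  H_2: rank ker ∂_2 − rank ∂_3 = (8 − 7) − 0 = 1, and there is no ∂_3, so H_2 ≅ Z.

(K is a triangulation of the disjoint union of the 2-sphere S^2 and a wedge of 2 circles.)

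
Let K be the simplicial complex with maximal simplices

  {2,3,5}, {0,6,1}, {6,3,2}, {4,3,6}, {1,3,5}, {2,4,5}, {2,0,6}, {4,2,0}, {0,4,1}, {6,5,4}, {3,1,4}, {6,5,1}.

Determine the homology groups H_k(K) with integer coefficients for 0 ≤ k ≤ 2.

Fix the vertex order 0 < 1 < 2 < 3 < 4 < 5 < 6 and write every simplex with vertices in increasing order. Then dim K = 2 and the simplices of K are:

  0-simplices (7): [0], [1], [2], [3], [4], [5], [6]
  1-simplices (18): [0,1], [0,2], [0,4], [0,6], [1,3], [1,4], [1,5], [1,6], [2,3], [2,4], [2,5], [2,6], [3,4], [3,5], [3,6], [4,5], [4,6], [5,6]
  2-simplices (12): [0,1,4], [0,1,6], [0,2,4], [0,2,6], [1,3,4], [1,3,5], [1,5,6], [2,3,5], [2,3,6], [2,4,5], [3,4,6], [4,5,6]

giving chain groups C_0 ≅ Z^7, C_1 ≅ Z^18, C_2 ≅ Z^12.

The boundary map ∂_1: C_1 → C_0 sends each edge [p,q] (with p < q) to q − p.
This gives a 7×18 integer matrix of rank 6; reducing to Smith normal form yields diagonal entries (1,1,1,1,1,1).

The boundary map ∂_2: C_2 → C_1 sends each 2-simplex [p,q,r] to [q,r] − [p,r] + [p,q]. For instance
  ∂[2,3,6] = [3,6] − [2,6] + [2,3],
  ∂[0,1,4] = [1,4] − [0,4] + [0,1].
This gives a 18×12 integer matrix of rank 12; reducing to Smith normal form yields diagonal entries (1,1,1,1,1,1,1,1,1,1,1,2).

Computing H_k = (kernel of ∂_k) / (image of ∂_{k+1}):

  H_0: rank C_0 − rank ∂_1 = 7 − 6 = 1, and the invariant factors of ∂_1 are all 1, so H_0 = Z.
  H_1: rank ker ∂_1 − rank ∂_2 = (18 − 6) − 12 = 0, and ∂_2 has invariant factor 2 > 1, so H_1 = Z/2.
  H_2: rank ker ∂_2 − rank ∂_3 = (12 − 12) − 0 = 0, and there is no ∂_3, so H_2 = 0.

(K is a triangulation of the real projective plane RP^2.)

H_0 = Z,  H_1 = Z/2,  H_2 = 0.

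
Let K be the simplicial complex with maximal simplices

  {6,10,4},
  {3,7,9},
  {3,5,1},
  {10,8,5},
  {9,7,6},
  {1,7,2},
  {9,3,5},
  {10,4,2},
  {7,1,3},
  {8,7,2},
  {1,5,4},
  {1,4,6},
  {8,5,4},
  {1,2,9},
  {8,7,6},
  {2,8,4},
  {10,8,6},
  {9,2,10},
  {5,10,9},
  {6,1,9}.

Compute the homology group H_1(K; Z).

H_1 = Z ⊕ Z/2.

We work with the vertex ordering 1 < 2 < 3 < 4 < 5 < 6 < 7 < 8 < 9 < 10. The simplices of K, each written with vertices in increasing order, are:

  0-simplices (10): [1], [2], [3], [4], [5], [6], [7], [8], [9], [10]
  1-simplices (30): (30 of them)
  2-simplices (20): (20 of them)

so the chain groups are C_0 ≅ Z^10, C_1 ≅ Z^30, C_2 ≅ Z^20.

The boundary map ∂_1: C_1 → C_0 maps an edge to its endpoints' difference, ∂[p,q] = q − p.
As a 10×30 matrix over Z this has rank 9, with invariant factors (1,1,1,1,1,1,1,1,1).

The boundary map ∂_2: C_2 → C_1 maps a triangle to the signed sum of its edges. For instance
  ∂[5,8,10] = [8,10] − [5,10] + [5,8],
  ∂[1,3,5] = [3,5] − [1,5] + [1,3].
This gives a 30×20 integer matrix of rank 20; reducing to Smith normal form yields diagonal entries (1,1,1,1,1,1,1,1,1,1,1,1,1,1,1,1,1,1,1,2).

Computing H_k = (kernel of ∂_k) / (image of ∂_{k+1}):

  H_1: rank ker ∂_1 − rank ∂_2 = (30 − 9) − 20 = 1, and ∂_2 has invariant factor 2 > 1, so H_1 = Z ⊕ Z/2.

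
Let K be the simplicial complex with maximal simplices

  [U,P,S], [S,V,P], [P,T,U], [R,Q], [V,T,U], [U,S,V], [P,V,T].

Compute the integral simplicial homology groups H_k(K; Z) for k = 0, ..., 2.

H_0 = Z^2,  H_1 = 0,  H_2 = Z.

K has 7 vertices, 10 edges, 6 triangles.
rank ∂_0 = 0, rank ∂_1 = 5 ⇒ b_0 = 7 − 0 − 5 = 2; all invariant factors of ∂_1 are 1 so no torsion. So H_0 ≅ Z^2.
rank ∂_1 = 5, rank ∂_2 = 5 ⇒ b_1 = 10 − 5 − 5 = 0; all invariant factors of ∂_2 are 1 so no torsion. So H_1 ≅ 0.
rank ∂_2 = 5, rank ∂_3 = 0 ⇒ b_2 = 6 − 5 − 0 = 1. So H_2 ≅ Z.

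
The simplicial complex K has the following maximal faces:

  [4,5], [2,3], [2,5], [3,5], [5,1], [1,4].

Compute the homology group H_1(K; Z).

Take the total order 1 < 2 < 3 < 4 < 5 on the vertex set. Then K (dimension 1) consists of the simplices:

  0-simplices (5): [1], [2], [3], [4], [5]
  1-simplices (6): [1,4], [1,5], [2,3], [2,5], [3,5], [4,5]

so the chain groups are C_0 ≅ Z^5, C_1 ≅ Z^6.

The boundary map ∂_1: C_1 → C_0 sends each edge [p,q] (with p < q) to q − p.
This gives a 5×6 integer matrix of rank 4; reducing to Smith normal form yields diagonal entries (1,1,1,1).

Computing H_k = (kernel of ∂_k) / (image of ∂_{k+1}):

  H_1: rank ker ∂_1 − rank ∂_2 = (6 − 4) − 0 = 2, and there is no ∂_2, so H_1 ≅ Z^2.

(K is a triangulation of a wedge of 2 circles.)

H_1 = Z^2.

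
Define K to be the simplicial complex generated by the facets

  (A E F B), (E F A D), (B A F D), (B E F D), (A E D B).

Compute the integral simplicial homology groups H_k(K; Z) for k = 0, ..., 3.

Take the total order A < B < D < E < F on the vertex set. Then K (dimension 3) consists of the simplices:

  0-simplices (5): A, B, D, E, F
  1-simplices (10): AB, AD, AE, AF, BD, BE, BF, DE, DF, EF
  2-simplices (10): ABD, ABE, ABF, ADE, ADF, AEF, BDE, BDF, BEF, DEF
  3-simplices (5): ABDE, ABDF, ABEF, ADEF, BDEF

Hence C_0 ≅ Z^5, C_1 ≅ Z^10, C_2 ≅ Z^10, C_3 ≅ Z^5.

The boundary map ∂_1: C_1 → C_0 is given by ∂[p,q] = [q] − [p]. For instance
  ∂EF = F − E.
This gives a 5×10 integer matrix of rank 4; reducing to Smith normal form yields diagonal entries (1,1,1,1).

Boundary ∂_2: C_2 → C_1 acts by ∂[p,q,r] = [q,r] − [p,r] + [p,q]. For instance
  ∂AEF = EF − AF + AE,
  ∂ADE = DE − AE + AD.
This gives a 10×10 integer matrix of rank 6; reducing to Smith normal form yields diagonal entries (1,1,1,1,1,1).

Boundary ∂_3: C_3 → C_2 sends each 3-simplex σ to the alternating sum Σ_i (−1)^i (σ with its i-th vertex removed). For instance
  ∂BDEF = DEF − BEF + BDF − BDE,
  ∂ABEF = BEF − AEF + ABF − ABE.
As a 10×5 matrix over Z this has rank 4, with invariant factors (1,1,1,1).

Now H_k = ker ∂_k / im ∂_{k+1}, so:

  H_0: rank C_0 − rank ∂_1 = 5 − 4 = 1, and the invariant factors of ∂_1 are all 1, so H_0 ≅ Z.
  H_1: rank ker ∂_1 − rank ∂_2 = (10 − 4) − 6 = 0, and the invariant factors of ∂_2 are all 1, so H_1 ≅ 0.
  H_2: rank ker ∂_2 − rank ∂_3 = (10 − 6) − 4 = 0, and the invariant factors of ∂_3 are all 1, so H_2 ≅ 0.
  H_3: rank ker ∂_3 − rank ∂_4 = (5 − 4) − 0 = 1, and there is no ∂_4, so H_3 ≅ Z.

(K is a triangulation of the 3-sphere S^3.)

H_0 = Z,  H_1 = 0,  H_2 = 0,  H_3 = Z.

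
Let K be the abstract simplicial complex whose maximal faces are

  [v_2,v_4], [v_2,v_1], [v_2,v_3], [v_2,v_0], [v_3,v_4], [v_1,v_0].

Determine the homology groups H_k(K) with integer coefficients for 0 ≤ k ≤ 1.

H_0 = Z,  H_1 = Z^2.

Take the total order v_0 < v_1 < v_2 < v_3 < v_4 on the vertex set. Then K (dimension 1) consists of the simplices:

  0-simplices (5): [v_0], [v_1], [v_2], [v_3], [v_4]
  1-simplices (6): [v_0,v_1], [v_0,v_2], [v_1,v_2], [v_2,v_3], [v_2,v_4], [v_3,v_4]

giving chain groups C_0 ≅ Z^5, C_1 ≅ Z^6.

∂_1: C_1 → C_0 is given by ∂[p,q] = [q] − [p]. For instance
  ∂[v_2,v_3] = [v_3] − [v_2].
The resulting 5×6 matrix has rank 4, and its Smith normal form has invariant factors (1,1,1,1).

From H_k ≅ ker(∂_k) / im(∂_{k+1}) we obtain:

  H_0: rank C_0 − rank ∂_1 = 5 − 4 = 1, and the invariant factors of ∂_1 are all 1, so H_0 ≅ Z.
  H_1: rank ker ∂_1 − rank ∂_2 = (6 − 4) − 0 = 2, and there is no ∂_2, so H_1 ≅ Z^2.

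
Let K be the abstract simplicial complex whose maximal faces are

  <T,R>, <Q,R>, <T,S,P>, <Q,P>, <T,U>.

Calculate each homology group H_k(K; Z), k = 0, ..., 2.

Take the total order P < Q < R < S < T < U on the vertex set. Then K (dimension 2) consists of the simplices:

  0-simplices (6): P, Q, R, S, T, U
  1-simplices (7): PQ, PS, PT, QR, RT, ST, TU
  2-simplices (1): PST

Hence C_0 ≅ Z^6, C_1 ≅ Z^7, C_2 ≅ Z^1.

∂_1: C_1 → C_0 maps an edge to its endpoints' difference, ∂[p,q] = q − p. For instance
  ∂PT = T − P.
As a 6×7 matrix over Z this has rank 5, with invariant factors (1,1,1,1,1).

∂_2: C_2 → C_1 sends each 2-simplex [p,q,r] to [q,r] − [p,r] + [p,q]. For instance
  ∂PST = ST − PT + PS.
The resulting 7×1 matrix has rank 1, and its Smith normal form has invariant factors (1).

Now H_k = ker ∂_k / im ∂_{k+1}, so:

  H_0: rank C_0 − rank ∂_1 = 6 − 5 = 1, and the invariant factors of ∂_1 are all 1, so H_0 ≅ Z.
  H_1: rank ker ∂_1 − rank ∂_2 = (7 − 5) − 1 = 1, and the invariant factors of ∂_2 are all 1, so H_1 ≅ Z.
  H_2: rank ker ∂_2 − rank ∂_3 = (1 − 1) − 0 = 0, and there is no ∂_3, so H_2 ≅ 0.

H_0 = Z,  H_1 = Z,  H_2 = 0.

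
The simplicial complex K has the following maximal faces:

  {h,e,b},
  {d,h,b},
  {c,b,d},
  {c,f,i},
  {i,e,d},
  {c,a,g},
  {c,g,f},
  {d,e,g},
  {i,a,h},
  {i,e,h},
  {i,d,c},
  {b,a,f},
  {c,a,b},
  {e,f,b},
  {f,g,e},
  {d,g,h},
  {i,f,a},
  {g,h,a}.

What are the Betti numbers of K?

b_0 = 1, b_1 = 1, b_2 = 0.

Order the vertices as a < b < c < d < e < f < g < h < i. Listing each simplex with vertices in this order, K has dimension 2 with simplices:

  0-simplices (9): a, b, c, d, e, f, g, h, i
  1-simplices (27): ab, ac, af, ag, ah, ai, bc, bd, be, bf, bh, cd, cf, cg, ci, de, dg, dh, di, ef, eg, eh, ei, fg, fi, gh, hi
  2-simplices (18): abc, abf, acg, afi, agh, ahi, bcd, bdh, bef, beh, cdi, cfg, cfi, deg, dei, dgh, efg, ehi

Hence C_0 ≅ Z^9, C_1 ≅ Z^27, C_2 ≅ Z^18.

The boundary map ∂_1: C_1 → C_0 is given by ∂[p,q] = [q] − [p]. For instance
  ∂gh = h − g.
The resulting 9×27 matrix has rank 8, and its Smith normal form has invariant factors (1,1,1,1,1,1,1,1).

The boundary map ∂_2: C_2 → C_1 acts by ∂[p,q,r] = [q,r] − [p,r] + [p,q]. For instance
  ∂bef = ef − bf + be,
  ∂bcd = cd − bd + bc.
This gives a 27×18 integer matrix of rank 18; reducing to Smith normal form yields diagonal entries (1,1,1,1,1,1,1,1,1,1,1,1,1,1,1,1,1,2).

Computing H_k = (kernel of ∂_k) / (image of ∂_{k+1}):

  H_0: rank C_0 − rank ∂_1 = 9 − 8 = 1, and the invariant factors of ∂_1 are all 1, so H_0 ≅ Z.
  H_1: rank ker ∂_1 − rank ∂_2 = (27 − 8) − 18 = 1, and ∂_2 has invariant factor 2 > 1, so H_1 ≅ Z ⊕ Z/2.
  H_2: rank ker ∂_2 − rank ∂_3 = (18 − 18) − 0 = 0, and there is no ∂_3, so H_2 ≅ 0.

Hence the Betti numbers are b_0 = 1, b_1 = 1, b_2 = 0.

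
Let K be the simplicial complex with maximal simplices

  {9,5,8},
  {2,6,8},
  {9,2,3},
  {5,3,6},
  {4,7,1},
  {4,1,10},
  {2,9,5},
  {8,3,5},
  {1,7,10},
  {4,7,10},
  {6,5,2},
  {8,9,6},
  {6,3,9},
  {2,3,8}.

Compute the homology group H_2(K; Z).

H_2 ≅ Z.

Take the total order 1 < 2 < 3 < 4 < 5 < 6 < 7 < 8 < 9 < 10 on the vertex set. Then K (dimension 2) consists of the simplices:

  0-simplices (10): [1], [2], [3], [4], [5], [6], [7], [8], [9], [10]
  1-simplices (21): [1,4], [1,7], [1,10], [2,3], [2,5], [2,6], [2,8], [2,9], [3,5], [3,6], [3,8], [3,9], [4,7], [4,10], [5,6], [5,8], [5,9], [6,8], [6,9], [7,10], [8,9]
  2-simplices (14): [1,4,7], [1,4,10], [1,7,10], [2,3,8], [2,3,9], [2,5,6], [2,5,9], [2,6,8], [3,5,6], [3,5,8], [3,6,9], [4,7,10], [5,8,9], [6,8,9]

so the chain groups are C_0 ≅ Z^10, C_1 ≅ Z^21, C_2 ≅ Z^14.

∂_1: C_1 → C_0 sends each edge [p,q] (with p < q) to q − p.
The resulting 10×21 matrix has rank 8, and its Smith normal form has invariant factors (1,1,1,1,1,1,1,1).

The boundary map ∂_2: C_2 → C_1 maps a triangle to the signed sum of its edges. For instance
  ∂[6,8,9] = [8,9] − [6,9] + [6,8],
  ∂[2,5,6] = [5,6] − [2,6] + [2,5].
The 21×14 boundary matrix has rank 13 and Smith normal form diag(1,1,1,1,1,1,1,1,1,1,1,1,2).

Computing H_k = (kernel of ∂_k) / (image of ∂_{k+1}):

  H_2: rank ker ∂_2 − rank ∂_3 = (14 − 13) − 0 = 1, and there is no ∂_3, so H_2 ≅ Z.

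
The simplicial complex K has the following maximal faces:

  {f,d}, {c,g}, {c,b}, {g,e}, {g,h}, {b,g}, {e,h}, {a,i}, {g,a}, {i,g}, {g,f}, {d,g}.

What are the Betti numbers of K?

b_0 = 1, b_1 = 4.

We work with the vertex ordering a < b < c < d < e < f < g < h < i. The simplices of K, each written with vertices in increasing order, are:

  0-simplices (9): a, b, c, d, e, f, g, h, i
  1-simplices (12): ag, ai, bc, bg, cg, df, dg, eg, eh, fg, gh, gi

giving chain groups C_0 ≅ Z^9, C_1 ≅ Z^12.

∂_1: C_1 → C_0 maps an edge to its endpoints' difference, ∂[p,q] = q − p. For instance
  ∂dg = g − d.
As a 9×12 matrix over Z this has rank 8, with invariant factors (1,1,1,1,1,1,1,1).

Computing H_k = (kernel of ∂_k) / (image of ∂_{k+1}):

  H_0: rank C_0 − rank ∂_1 = 9 − 8 = 1, and the invariant factors of ∂_1 are all 1, so H_0 ≅ Z.
  H_1: rank ker ∂_1 − rank ∂_2 = (12 − 8) − 0 = 4, and there is no ∂_2, so H_1 ≅ Z^4.

(K is a triangulation of a wedge of 4 circles.)

Hence the Betti numbers are b_0 = 1, b_1 = 4.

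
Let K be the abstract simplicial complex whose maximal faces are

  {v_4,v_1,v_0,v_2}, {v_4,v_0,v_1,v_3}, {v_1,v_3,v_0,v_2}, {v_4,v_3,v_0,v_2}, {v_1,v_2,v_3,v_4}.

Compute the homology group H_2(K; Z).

Fix the vertex order v_0 < v_1 < v_2 < v_3 < v_4 and write every simplex with vertices in increasing order. Then dim K = 3 and the simplices of K are:

  0-simplices (5): [v_0], [v_1], [v_2], [v_3], [v_4]
  1-simplices (10): [v_0,v_1], [v_0,v_2], [v_0,v_3], [v_0,v_4], [v_1,v_2], [v_1,v_3], [v_1,v_4], [v_2,v_3], [v_2,v_4], [v_3,v_4]
  2-simplices (10): [v_0,v_1,v_2], [v_0,v_1,v_3], [v_0,v_1,v_4], [v_0,v_2,v_3], [v_0,v_2,v_4], [v_0,v_3,v_4], [v_1,v_2,v_3], [v_1,v_2,v_4], [v_1,v_3,v_4], [v_2,v_3,v_4]
  3-simplices (5): [v_0,v_1,v_2,v_3], [v_0,v_1,v_2,v_4], [v_0,v_1,v_3,v_4], [v_0,v_2,v_3,v_4], [v_1,v_2,v_3,v_4]

Hence C_0 ≅ Z^5, C_1 ≅ Z^10, C_2 ≅ Z^10, C_3 ≅ Z^5.

∂_1: C_1 → C_0 sends each edge [p,q] (with p < q) to q − p. For instance
  ∂[v_2,v_4] = [v_4] − [v_2].
As a 5×10 matrix over Z this has rank 4, with invariant factors (1,1,1,1).

∂_2: C_2 → C_1 acts by ∂[p,q,r] = [q,r] − [p,r] + [p,q]. For instance
  ∂[v_0,v_1,v_2] = [v_1,v_2] − [v_0,v_2] + [v_0,v_1],
  ∂[v_0,v_2,v_4] = [v_2,v_4] − [v_0,v_4] + [v_0,v_2].
As a 10×10 matrix over Z this has rank 6, with invariant factors (1,1,1,1,1,1).

Boundary ∂_3: C_3 → C_2 sends each 3-simplex σ to the alternating sum Σ_i (−1)^i (σ with its i-th vertex removed). For instance
  ∂[v_0,v_1,v_2,v_3] = [v_1,v_2,v_3] − [v_0,v_2,v_3] + [v_0,v_1,v_3] − [v_0,v_1,v_2],
  ∂[v_0,v_1,v_2,v_4] = [v_1,v_2,v_4] − [v_0,v_2,v_4] + [v_0,v_1,v_4] − [v_0,v_1,v_2].
The resulting 10×5 matrix has rank 4, and its Smith normal form has invariant factors (1,1,1,1).

Reading off H_k = ker ∂_k / im ∂_{k+1}:

  H_2: rank ker ∂_2 − rank ∂_3 = (10 − 6) − 4 = 0, and the invariant factors of ∂_3 are all 1, so H_2 ≅ 0.

H_2 ≅ 0.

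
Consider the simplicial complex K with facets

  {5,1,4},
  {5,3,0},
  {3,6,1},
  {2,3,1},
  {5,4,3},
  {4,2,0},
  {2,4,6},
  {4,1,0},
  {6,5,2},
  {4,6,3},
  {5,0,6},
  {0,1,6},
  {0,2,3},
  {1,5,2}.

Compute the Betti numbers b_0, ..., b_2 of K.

b_0 = 1, b_1 = 2, b_2 = 1.

We work with the vertex ordering 0 < 1 < 2 < 3 < 4 < 5 < 6. The simplices of K, each written with vertices in increasing order, are:

  0-simplices (7): [0], [1], [2], [3], [4], [5], [6]
  1-simplices (21): [0,1], [0,2], [0,3], [0,4], [0,5], [0,6], [1,2], [1,3], [1,4], [1,5], [1,6], [2,3], [2,4], [2,5], [2,6], [3,4], [3,5], [3,6], [4,5], [4,6], [5,6]
  2-simplices (14): [0,1,4], [0,1,6], [0,2,3], [0,2,4], [0,3,5], [0,5,6], [1,2,3], [1,2,5], [1,3,6], [1,4,5], [2,4,6], [2,5,6], [3,4,5], [3,4,6]

giving chain groups C_0 ≅ Z^7, C_1 ≅ Z^21, C_2 ≅ Z^14.

Boundary ∂_1: C_1 → C_0 sends each edge [p,q] (with p < q) to q − p. For instance
  ∂[4,6] = [6] − [4].
This gives a 7×21 integer matrix of rank 6; reducing to Smith normal form yields diagonal entries (1,1,1,1,1,1).

The boundary map ∂_2: C_2 → C_1 maps a triangle to the signed sum of its edges. For instance
  ∂[0,2,3] = [2,3] − [0,3] + [0,2],
  ∂[1,4,5] = [4,5] − [1,5] + [1,4].
This gives a 21×14 integer matrix of rank 13; reducing to Smith normal form yields diagonal entries (1,1,1,1,1,1,1,1,1,1,1,1,1).

Computing H_k = (kernel of ∂_k) / (image of ∂_{k+1}):

  H_0: rank C_0 − rank ∂_1 = 7 − 6 = 1, and the invariant factors of ∂_1 are all 1, so H_0 ≅ Z.
  H_1: rank ker ∂_1 − rank ∂_2 = (21 − 6) − 13 = 2, and the invariant factors of ∂_2 are all 1, so H_1 ≅ Z^2.
  H_2: rank ker ∂_2 − rank ∂_3 = (14 − 13) − 0 = 1, and there is no ∂_3, so H_2 ≅ Z.

(K is a triangulation of the torus T^2.)

Hence the Betti numbers are b_0 = 1, b_1 = 2, b_2 = 1.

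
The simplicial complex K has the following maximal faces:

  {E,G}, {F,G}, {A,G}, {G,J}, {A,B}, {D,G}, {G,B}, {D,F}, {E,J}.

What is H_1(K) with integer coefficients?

Fix the vertex order A < B < D < E < F < G < J and write every simplex with vertices in increasing order. Then dim K = 1 and the simplices of K are:

  0-simplices (7): A, B, D, E, F, G, J
  1-simplices (9): AB, AG, BG, DF, DG, EG, EJ, FG, GJ

Hence C_0 ≅ Z^7, C_1 ≅ Z^9.

The boundary map ∂_1: C_1 → C_0 is given by ∂[p,q] = [q] − [p]. For instance
  ∂EG = G − E.
The 7×9 boundary matrix has rank 6 and Smith normal form diag(1,1,1,1,1,1).

Now H_k = ker ∂_k / im ∂_{k+1}, so:

  H_1: rank ker ∂_1 − rank ∂_2 = (9 − 6) − 0 = 3, and there is no ∂_2, so H_1 = Z^3.

H_1 = Z^3.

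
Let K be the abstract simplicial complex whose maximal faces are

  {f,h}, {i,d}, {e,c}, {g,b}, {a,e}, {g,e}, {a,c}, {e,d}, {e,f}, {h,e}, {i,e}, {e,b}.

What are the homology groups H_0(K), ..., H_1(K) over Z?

Fix the vertex order a < b < c < d < e < f < g < h < i and write every simplex with vertices in increasing order. Then dim K = 1 and the simplices of K are:

  0-simplices (9): a, b, c, d, e, f, g, h, i
  1-simplices (12): ac, ae, be, bg, ce, de, di, ef, eg, eh, ei, fh

so the chain groups are C_0 ≅ Z^9, C_1 ≅ Z^12.

∂_1: C_1 → C_0 is given by ∂[p,q] = [q] − [p]. For instance
  ∂di = i − d.
This gives a 9×12 integer matrix of rank 8; reducing to Smith normal form yields diagonal entries (1,1,1,1,1,1,1,1).

Computing H_k = (kernel of ∂_k) / (image of ∂_{k+1}):

  H_0: rank C_0 − rank ∂_1 = 9 − 8 = 1, and the invariant factors of ∂_1 are all 1, so H_0 = Z.
  H_1: rank ker ∂_1 − rank ∂_2 = (12 − 8) − 0 = 4, and there is no ∂_2, so H_1 = Z^4.

H_0 = Z,  H_1 = Z^4.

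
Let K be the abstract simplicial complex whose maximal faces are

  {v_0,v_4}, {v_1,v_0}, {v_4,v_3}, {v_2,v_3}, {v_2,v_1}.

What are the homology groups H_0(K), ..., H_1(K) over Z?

We work with the vertex ordering v_0 < v_1 < v_2 < v_3 < v_4. The simplices of K, each written with vertices in increasing order, are:

  0-simplices (5): [v_0], [v_1], [v_2], [v_3], [v_4]
  1-simplices (5): [v_0,v_1], [v_0,v_4], [v_1,v_2], [v_2,v_3], [v_3,v_4]

giving chain groups C_0 ≅ Z^5, C_1 ≅ Z^5.

Boundary ∂_1: C_1 → C_0 is given by ∂[p,q] = [q] − [p].
As a 5×5 matrix over Z this has rank 4, with invariant factors (1,1,1,1).

Computing H_k = (kernel of ∂_k) / (image of ∂_{k+1}):

  H_0: rank C_0 − rank ∂_1 = 5 − 4 = 1, and the invariant factors of ∂_1 are all 1, so H_0 = Z.
  H_1: rank ker ∂_1 − rank ∂_2 = (5 − 4) − 0 = 1, and there is no ∂_2, so H_1 = Z.

H_0 = Z,  H_1 = Z.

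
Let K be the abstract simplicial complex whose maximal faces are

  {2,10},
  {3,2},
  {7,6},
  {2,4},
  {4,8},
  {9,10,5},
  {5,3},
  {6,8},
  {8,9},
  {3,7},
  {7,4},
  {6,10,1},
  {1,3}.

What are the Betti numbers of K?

We work with the vertex ordering 1 < 2 < 3 < 4 < 5 < 6 < 7 < 8 < 9 < 10. The simplices of K, each written with vertices in increasing order, are:

  0-simplices (10): [1], [2], [3], [4], [5], [6], [7], [8], [9], [10]
  1-simplices (17): [1,3], [1,6], [1,10], [2,3], [2,4], [2,10], [3,5], [3,7], [4,7], [4,8], [5,9], [5,10], [6,7], [6,8], [6,10], [8,9], [9,10]
  2-simplices (2): [1,6,10], [5,9,10]

Hence C_0 ≅ Z^10, C_1 ≅ Z^17, C_2 ≅ Z^2.

Boundary ∂_1: C_1 → C_0 sends each edge [p,q] (with p < q) to q − p. For instance
  ∂[3,5] = [5] − [3].
This gives a 10×17 integer matrix of rank 9; reducing to Smith normal form yields diagonal entries (1,1,1,1,1,1,1,1,1).

Boundary ∂_2: C_2 → C_1 acts by ∂[p,q,r] = [q,r] − [p,r] + [p,q]. For instance
  ∂[1,6,10] = [6,10] − [1,10] + [1,6],
  ∂[5,9,10] = [9,10] − [5,10] + [5,9].
The 17×2 boundary matrix has rank 2 and Smith normal form diag(1,1).

Computing H_k = (kernel of ∂_k) / (image of ∂_{k+1}):

  H_0: rank C_0 − rank ∂_1 = 10 − 9 = 1, and the invariant factors of ∂_1 are all 1, so H_0 ≅ Z.
  H_1: rank ker ∂_1 − rank ∂_2 = (17 − 9) − 2 = 6, and the invariant factors of ∂_2 are all 1, so H_1 ≅ Z^6.
  H_2: rank ker ∂_2 − rank ∂_3 = (2 − 2) − 0 = 0, and there is no ∂_3, so H_2 ≅ 0.

Hence the Betti numbers are b_0 = 1, b_1 = 6, b_2 = 0.

b_0 = 1, b_1 = 6, b_2 = 0.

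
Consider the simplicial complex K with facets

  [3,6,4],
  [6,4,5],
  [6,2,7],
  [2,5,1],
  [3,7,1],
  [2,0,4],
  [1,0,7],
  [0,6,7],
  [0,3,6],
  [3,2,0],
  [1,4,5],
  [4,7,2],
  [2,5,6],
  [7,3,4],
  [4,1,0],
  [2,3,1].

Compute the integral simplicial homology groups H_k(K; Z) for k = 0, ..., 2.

K has 8 vertices, 24 edges, 16 triangles.
rank ∂_0 = 0, rank ∂_1 = 7 ⇒ b_0 = 8 − 0 − 7 = 1; all invariant factors of ∂_1 are 1 so no torsion. So H_0 = Z.
rank ∂_1 = 7, rank ∂_2 = 15 ⇒ b_1 = 24 − 7 − 15 = 2; all invariant factors of ∂_2 are 1 so no torsion. So H_1 = Z^2.
rank ∂_2 = 15, rank ∂_3 = 0 ⇒ b_2 = 16 − 15 − 0 = 1. So H_2 = Z.

H_0 ≅ Z,  H_1 ≅ Z^2,  H_2 ≅ Z.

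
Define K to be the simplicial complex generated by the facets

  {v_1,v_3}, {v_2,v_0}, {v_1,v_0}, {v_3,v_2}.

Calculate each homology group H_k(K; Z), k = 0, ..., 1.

H_0 ≅ Z,  H_1 ≅ Z.

Fix the vertex order v_0 < v_1 < v_2 < v_3 and write every simplex with vertices in increasing order. Then dim K = 1 and the simplices of K are:

  0-simplices (4): [v_0], [v_1], [v_2], [v_3]
  1-simplices (4): [v_0,v_1], [v_0,v_2], [v_1,v_3], [v_2,v_3]

so the chain groups are C_0 ≅ Z^4, C_1 ≅ Z^4.

∂_1: C_1 → C_0 sends each edge [p,q] (with p < q) to q − p. For instance
  ∂[v_1,v_3] = [v_3] − [v_1].
The resulting 4×4 matrix has rank 3, and its Smith normal form has invariant factors (1,1,1).

Now H_k = ker ∂_k / im ∂_{k+1}, so:

  H_0: rank C_0 − rank ∂_1 = 4 − 3 = 1, and the invariant factors of ∂_1 are all 1, so H_0 ≅ Z.
  H_1: rank ker ∂_1 − rank ∂_2 = (4 − 3) − 0 = 1, and there is no ∂_2, so H_1 ≅ Z.

(K is a triangulation of the circle S^1.)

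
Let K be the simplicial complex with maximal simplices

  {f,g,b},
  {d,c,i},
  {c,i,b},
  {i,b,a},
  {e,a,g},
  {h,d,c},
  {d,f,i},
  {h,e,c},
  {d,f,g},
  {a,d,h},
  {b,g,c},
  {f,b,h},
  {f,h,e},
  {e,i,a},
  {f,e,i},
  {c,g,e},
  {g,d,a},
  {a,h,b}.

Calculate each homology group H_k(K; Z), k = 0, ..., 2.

H_0 = Z,  H_1 = Z^2,  H_2 = Z.

We work with the vertex ordering a < b < c < d < e < f < g < h < i. The simplices of K, each written with vertices in increasing order, are:

  0-simplices (9): a, b, c, d, e, f, g, h, i
  1-simplices (27): ab, ad, ae, ag, ah, ai, bc, bf, bg, bh, bi, cd, ce, cg, ch, ci, df, dg, dh, di, ef, eg, eh, ei, fg, fh, fi
  2-simplices (18): abh, abi, adg, adh, aeg, aei, bcg, bci, bfg, bfh, cdh, cdi, ceg, ceh, dfg, dfi, efh, efi

Hence C_0 ≅ Z^9, C_1 ≅ Z^27, C_2 ≅ Z^18.

Boundary ∂_1: C_1 → C_0 sends each edge [p,q] (with p < q) to q − p. For instance
  ∂fi = i − f.
The 9×27 boundary matrix has rank 8 and Smith normal form diag(1,1,1,1,1,1,1,1).

The boundary map ∂_2: C_2 → C_1 maps a triangle to the signed sum of its edges. For instance
  ∂cdi = di − ci + cd,
  ∂ceg = eg − cg + ce.
The resulting 27×18 matrix has rank 17, and its Smith normal form has invariant factors (1,1,1,1,1,1,1,1,1,1,1,1,1,1,1,1,1).

From H_k ≅ ker(∂_k) / im(∂_{k+1}) we obtain:

  H_0: rank C_0 − rank ∂_1 = 9 − 8 = 1, and the invariant factors of ∂_1 are all 1, so H_0 ≅ Z.
  H_1: rank ker ∂_1 − rank ∂_2 = (27 − 8) − 17 = 2, and the invariant factors of ∂_2 are all 1, so H_1 ≅ Z^2.
  H_2: rank ker ∂_2 − rank ∂_3 = (18 − 17) − 0 = 1, and there is no ∂_3, so H_2 ≅ Z.

As a check, the Euler characteristic is 9 − 27 + 18 = 0, which agrees with 1 − 2 + 1 = 0.
(K is a triangulation of the torus T^2.)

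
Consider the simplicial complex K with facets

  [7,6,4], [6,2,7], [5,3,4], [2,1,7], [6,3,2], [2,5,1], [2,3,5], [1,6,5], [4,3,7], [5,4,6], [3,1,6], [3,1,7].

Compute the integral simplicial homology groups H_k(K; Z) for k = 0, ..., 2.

H_0 = Z,  H_1 = Z/2,  H_2 = 0.

K has 7 vertices, 18 edges, 12 triangles.
rank ∂_0 = 0, rank ∂_1 = 6 ⇒ b_0 = 7 − 0 − 6 = 1; all invariant factors of ∂_1 are 1 so no torsion. So H_0 ≅ Z.
rank ∂_1 = 6, rank ∂_2 = 12 ⇒ b_1 = 18 − 6 − 12 = 0; ∂_2 has invariant factor(s) [2] giving torsion. So H_1 ≅ Z/2.
rank ∂_2 = 12, rank ∂_3 = 0 ⇒ b_2 = 12 − 12 − 0 = 0. So H_2 ≅ 0.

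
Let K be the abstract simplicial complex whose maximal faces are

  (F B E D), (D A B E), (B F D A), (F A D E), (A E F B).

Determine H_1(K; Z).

Take the total order A < B < D < E < F on the vertex set. Then K (dimension 3) consists of the simplices:

  0-simplices (5): A, B, D, E, F
  1-simplices (10): AB, AD, AE, AF, BD, BE, BF, DE, DF, EF
  2-simplices (10): ABD, ABE, ABF, ADE, ADF, AEF, BDE, BDF, BEF, DEF
  3-simplices (5): ABDE, ABDF, ABEF, ADEF, BDEF

giving chain groups C_0 ≅ Z^5, C_1 ≅ Z^10, C_2 ≅ Z^10, C_3 ≅ Z^5.

∂_1: C_1 → C_0 is given by ∂[p,q] = [q] − [p].
This gives a 5×10 integer matrix of rank 4; reducing to Smith normal form yields diagonal entries (1,1,1,1).

∂_2: C_2 → C_1 acts by ∂[p,q,r] = [q,r] − [p,r] + [p,q]. For instance
  ∂AEF = EF − AF + AE,
  ∂ABF = BF − AF + AB.
This gives a 10×10 integer matrix of rank 6; reducing to Smith normal form yields diagonal entries (1,1,1,1,1,1).

The boundary map ∂_3: C_3 → C_2 sends each 3-simplex σ to the alternating sum Σ_i (−1)^i (σ with its i-th vertex removed). For instance
  ∂ABDF = BDF − ADF + ABF − ABD,
  ∂BDEF = DEF − BEF + BDF − BDE.
This gives a 10×5 integer matrix of rank 4; reducing to Smith normal form yields diagonal entries (1,1,1,1).

Now H_k = ker ∂_k / im ∂_{k+1}, so:

  H_1: rank ker ∂_1 − rank ∂_2 = (10 − 4) − 6 = 0, and the invariant factors of ∂_2 are all 1, so H_1 = 0.

(K is a triangulation of the 3-sphere S^3.)

H_1 = 0.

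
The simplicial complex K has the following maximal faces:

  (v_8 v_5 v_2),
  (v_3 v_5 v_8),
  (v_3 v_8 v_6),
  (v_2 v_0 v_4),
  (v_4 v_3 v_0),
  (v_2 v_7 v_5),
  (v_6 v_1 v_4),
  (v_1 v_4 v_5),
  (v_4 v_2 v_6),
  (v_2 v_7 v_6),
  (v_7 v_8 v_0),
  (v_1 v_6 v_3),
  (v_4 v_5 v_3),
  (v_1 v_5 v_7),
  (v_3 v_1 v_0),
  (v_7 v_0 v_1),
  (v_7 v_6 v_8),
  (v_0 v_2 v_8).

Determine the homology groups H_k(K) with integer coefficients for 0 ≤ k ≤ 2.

Fix the vertex order v_0 < v_1 < v_2 < v_3 < v_4 < v_5 < v_6 < v_7 < v_8 and write every simplex with vertices in increasing order. Then dim K = 2 and the simplices of K are:

  0-simplices (9): [v_0], [v_1], [v_2], [v_3], [v_4], [v_5], [v_6], [v_7], [v_8]
  1-simplices (27): (27 of them)
  2-simplices (18): (18 of them)

giving chain groups C_0 ≅ Z^9, C_1 ≅ Z^27, C_2 ≅ Z^18.

Boundary ∂_1: C_1 → C_0 is given by ∂[p,q] = [q] − [p]. For instance
  ∂[v_6,v_8] = [v_8] − [v_6].
As a 9×27 matrix over Z this has rank 8, with invariant factors (1,1,1,1,1,1,1,1).

∂_2: C_2 → C_1 sends each 2-simplex [p,q,r] to [q,r] − [p,r] + [p,q]. For instance
  ∂[v_3,v_6,v_8] = [v_6,v_8] − [v_3,v_8] + [v_3,v_6],
  ∂[v_1,v_5,v_7] = [v_5,v_7] − [v_1,v_7] + [v_1,v_5].
The resulting 27×18 matrix has rank 18, and its Smith normal form has invariant factors (1,1,1,1,1,1,1,1,1,1,1,1,1,1,1,1,1,2).

From H_k ≅ ker(∂_k) / im(∂_{k+1}) we obtain:

  H_0: rank C_0 − rank ∂_1 = 9 − 8 = 1, and the invariant factors of ∂_1 are all 1, so H_0 ≅ Z.
  H_1: rank ker ∂_1 − rank ∂_2 = (27 − 8) − 18 = 1, and ∂_2 has invariant factor 2 > 1, so H_1 ≅ Z × Z/2.
  H_2: rank ker ∂_2 − rank ∂_3 = (18 − 18) − 0 = 0, and there is no ∂_3, so H_2 ≅ 0.

H_0 ≅ Z,  H_1 ≅ Z × Z/2,  H_2 = 0.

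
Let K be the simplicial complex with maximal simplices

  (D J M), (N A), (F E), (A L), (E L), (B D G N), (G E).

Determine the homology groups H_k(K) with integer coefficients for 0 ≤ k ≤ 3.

Take the total order A < B < D < E < F < G < J < L < M < N on the vertex set. Then K (dimension 3) consists of the simplices:

  0-simplices (10): A, B, D, E, F, G, J, L, M, N
  1-simplices (14): AL, AN, BD, BG, BN, DG, DJ, DM, DN, EF, EG, EL, GN, JM
  2-simplices (5): BDG, BDN, BGN, DGN, DJM
  3-simplices (1): BDGN

giving chain groups C_0 ≅ Z^10, C_1 ≅ Z^14, C_2 ≅ Z^5, C_3 ≅ Z^1.

∂_1: C_1 → C_0 sends each edge [p,q] (with p < q) to q − p. For instance
  ∂AL = L − A.
The resulting 10×14 matrix has rank 9, and its Smith normal form has invariant factors (1,1,1,1,1,1,1,1,1).

∂_2: C_2 → C_1 acts by ∂[p,q,r] = [q,r] − [p,r] + [p,q]. For instance
  ∂DJM = JM − DM + DJ,
  ∂BGN = GN − BN + BG.
As a 14×5 matrix over Z this has rank 4, with invariant factors (1,1,1,1).

∂_3: C_3 → C_2 sends each 3-simplex σ to the alternating sum Σ_i (−1)^i (σ with its i-th vertex removed). For instance
  ∂BDGN = DGN − BGN + BDN − BDG.
As a 5×1 matrix over Z this has rank 1, with invariant factors (1).

Reading off H_k = ker ∂_k / im ∂_{k+1}:

  H_0: rank C_0 − rank ∂_1 = 10 − 9 = 1, and the invariant factors of ∂_1 are all 1, so H_0 ≅ Z.
  H_1: rank ker ∂_1 − rank ∂_2 = (14 − 9) − 4 = 1, and the invariant factors of ∂_2 are all 1, so H_1 ≅ Z.
  H_2: rank ker ∂_2 − rank ∂_3 = (5 − 4) − 1 = 0, and the invariant factors of ∂_3 are all 1, so H_2 ≅ 0.
  H_3: rank ker ∂_3 − rank ∂_4 = (1 − 1) − 0 = 0, and there is no ∂_4, so H_3 ≅ 0.

H_0 ≅ Z,  H_1 ≅ Z,  H_2 = 0,  H_3 = 0.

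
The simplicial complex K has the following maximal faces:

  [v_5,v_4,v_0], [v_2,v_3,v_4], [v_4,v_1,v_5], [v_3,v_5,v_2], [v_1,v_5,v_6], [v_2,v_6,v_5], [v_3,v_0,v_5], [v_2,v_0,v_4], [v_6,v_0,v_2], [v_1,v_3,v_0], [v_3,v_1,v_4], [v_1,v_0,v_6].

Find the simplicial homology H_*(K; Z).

K has 7 vertices, 18 edges, 12 triangles.
rank ∂_0 = 0, rank ∂_1 = 6 ⇒ b_0 = 7 − 0 − 6 = 1; all invariant factors of ∂_1 are 1 so no torsion. So H_0 ≅ Z.
rank ∂_1 = 6, rank ∂_2 = 12 ⇒ b_1 = 18 − 6 − 12 = 0; ∂_2 has invariant factor(s) [2] giving torsion. So H_1 ≅ Z/2.
rank ∂_2 = 12, rank ∂_3 = 0 ⇒ b_2 = 12 − 12 − 0 = 0. So H_2 ≅ 0.

H_0 ≅ Z,  H_1 ≅ Z/2,  H_2 = 0.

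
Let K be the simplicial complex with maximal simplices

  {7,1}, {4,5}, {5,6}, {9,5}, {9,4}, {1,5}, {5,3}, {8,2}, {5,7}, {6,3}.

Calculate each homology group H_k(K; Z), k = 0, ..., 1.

H_0 = Z^2,  H_1 = Z^3.

K has 9 vertices, 10 edges.
rank ∂_0 = 0, rank ∂_1 = 7 ⇒ b_0 = 9 − 0 − 7 = 2; all invariant factors of ∂_1 are 1 so no torsion. So H_0 ≅ Z^2.
rank ∂_1 = 7, rank ∂_2 = 0 ⇒ b_1 = 10 − 7 − 0 = 3. So H_1 ≅ Z^3.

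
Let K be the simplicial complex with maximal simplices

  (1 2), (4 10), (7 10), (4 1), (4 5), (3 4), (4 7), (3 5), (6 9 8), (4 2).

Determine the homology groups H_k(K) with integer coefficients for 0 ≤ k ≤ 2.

H_0 = Z^2,  H_1 = Z^3,  H_2 = 0.

Order the vertices as 1 < 2 < 3 < 4 < 5 < 6 < 7 < 8 < 9 < 10. Listing each simplex with vertices in this order, K has dimension 2 with simplices:

  0-simplices (10): [1], [2], [3], [4], [5], [6], [7], [8], [9], [10]
  1-simplices (12): [1,2], [1,4], [2,4], [3,4], [3,5], [4,5], [4,7], [4,10], [6,8], [6,9], [7,10], [8,9]
  2-simplices (1): [6,8,9]

Hence C_0 ≅ Z^10, C_1 ≅ Z^12, C_2 ≅ Z^1.

The boundary map ∂_1: C_1 → C_0 is given by ∂[p,q] = [q] − [p]. For instance
  ∂[4,5] = [5] − [4].
This gives a 10×12 integer matrix of rank 8; reducing to Smith normal form yields diagonal entries (1,1,1,1,1,1,1,1).

The boundary map ∂_2: C_2 → C_1 maps a triangle to the signed sum of its edges. For instance
  ∂[6,8,9] = [8,9] − [6,9] + [6,8].
The 12×1 boundary matrix has rank 1 and Smith normal form diag(1).

Now H_k = ker ∂_k / im ∂_{k+1}, so:

  H_0: rank C_0 − rank ∂_1 = 10 − 8 = 2, and the invariant factors of ∂_1 are all 1, so H_0 = Z^2.
  H_1: rank ker ∂_1 − rank ∂_2 = (12 − 8) − 1 = 3, and the invariant factors of ∂_2 are all 1, so H_1 = Z^3.
  H_2: rank ker ∂_2 − rank ∂_3 = (1 − 1) − 0 = 0, and there is no ∂_3, so H_2 = 0.

As a check, the Euler characteristic is 10 − 12 + 1 = -1, which agrees with 2 − 3 + 0 = -1.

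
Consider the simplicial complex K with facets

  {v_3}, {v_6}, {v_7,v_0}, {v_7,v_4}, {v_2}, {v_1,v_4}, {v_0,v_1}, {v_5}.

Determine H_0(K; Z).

Fix the vertex order v_0 < v_1 < v_2 < v_3 < v_4 < v_5 < v_6 < v_7 and write every simplex with vertices in increasing order. Then dim K = 1 and the simplices of K are:

  0-simplices (8): [v_0], [v_1], [v_2], [v_3], [v_4], [v_5], [v_6], [v_7]
  1-simplices (4): [v_0,v_1], [v_0,v_7], [v_1,v_4], [v_4,v_7]

giving chain groups C_0 ≅ Z^8, C_1 ≅ Z^4.

The boundary map ∂_1: C_1 → C_0 is given by ∂[p,q] = [q] − [p].
The resulting 8×4 matrix has rank 3, and its Smith normal form has invariant factors (1,1,1).

Now H_k = ker ∂_k / im ∂_{k+1}, so:

  H_0: rank C_0 − rank ∂_1 = 8 − 3 = 5, and the invariant factors of ∂_1 are all 1, so H_0 = Z^5.

H_0 = Z^5.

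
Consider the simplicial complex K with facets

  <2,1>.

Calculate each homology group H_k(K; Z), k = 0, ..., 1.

H_0 ≅ Z,  H_1 = 0.

Order the vertices as 1 < 2. Listing each simplex with vertices in this order, K has dimension 1 with simplices:

  0-simplices (2): [1], [2]
  1-simplices (1): [1,2]

so the chain groups are C_0 ≅ Z^2, C_1 ≅ Z^1.

∂_1: C_1 → C_0 is given by ∂[p,q] = [q] − [p].
As a 2×1 matrix over Z this has rank 1, with invariant factors (1).

From H_k ≅ ker(∂_k) / im(∂_{k+1}) we obtain:

  H_0: rank C_0 − rank ∂_1 = 2 − 1 = 1, and the invariant factors of ∂_1 are all 1, so H_0 = Z.
  H_1: rank ker ∂_1 − rank ∂_2 = (1 − 1) − 0 = 0, and there is no ∂_2, so H_1 = 0.

(K is a triangulation of the 1-simplex.)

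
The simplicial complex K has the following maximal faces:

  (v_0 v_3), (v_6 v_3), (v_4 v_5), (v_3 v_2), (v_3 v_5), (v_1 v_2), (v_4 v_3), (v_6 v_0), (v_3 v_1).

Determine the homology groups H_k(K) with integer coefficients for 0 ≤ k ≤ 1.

K has 7 vertices, 9 edges.
rank ∂_0 = 0, rank ∂_1 = 6 ⇒ b_0 = 7 − 0 − 6 = 1; all invariant factors of ∂_1 are 1 so no torsion. So H_0 = Z.
rank ∂_1 = 6, rank ∂_2 = 0 ⇒ b_1 = 9 − 6 − 0 = 3. So H_1 = Z^3.

H_0 = Z,  H_1 = Z^3.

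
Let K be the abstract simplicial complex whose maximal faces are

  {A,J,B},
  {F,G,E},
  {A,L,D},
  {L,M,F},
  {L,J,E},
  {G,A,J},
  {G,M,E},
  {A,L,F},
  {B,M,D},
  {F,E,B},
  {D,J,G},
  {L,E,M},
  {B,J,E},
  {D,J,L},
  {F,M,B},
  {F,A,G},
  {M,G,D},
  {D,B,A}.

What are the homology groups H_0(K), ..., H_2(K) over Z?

H_0 ≅ Z,  H_1 ≅ Z × Z/2,  H_2 = 0.

Order the vertices as A < B < D < E < F < G < J < L < M. Listing each simplex with vertices in this order, K has dimension 2 with simplices:

  0-simplices (9): A, B, D, E, F, G, J, L, M
  1-simplices (27): AB, AD, AF, AG, AJ, AL, BD, BE, BF, BJ, BM, DG, DJ, DL, DM, EF, EG, EJ, EL, EM, FG, FL, FM, GJ, GM, JL, LM
  2-simplices (18): ABD, ABJ, ADL, AFG, AFL, AGJ, BDM, BEF, BEJ, BFM, DGJ, DGM, DJL, EFG, EGM, EJL, ELM, FLM

so the chain groups are C_0 ≅ Z^9, C_1 ≅ Z^27, C_2 ≅ Z^18.

The boundary map ∂_1: C_1 → C_0 is given by ∂[p,q] = [q] − [p].
This gives a 9×27 integer matrix of rank 8; reducing to Smith normal form yields diagonal entries (1,1,1,1,1,1,1,1).

∂_2: C_2 → C_1 sends each 2-simplex [p,q,r] to [q,r] − [p,r] + [p,q]. For instance
  ∂BEJ = EJ − BJ + BE,
  ∂DGJ = GJ − DJ + DG.
The 27×18 boundary matrix has rank 18 and Smith normal form diag(1,1,1,1,1,1,1,1,1,1,1,1,1,1,1,1,1,2).

Now H_k = ker ∂_k / im ∂_{k+1}, so:

  H_0: rank C_0 − rank ∂_1 = 9 − 8 = 1, and the invariant factors of ∂_1 are all 1, so H_0 ≅ Z.
  H_1: rank ker ∂_1 − rank ∂_2 = (27 − 8) − 18 = 1, and ∂_2 has invariant factor 2 > 1, so H_1 ≅ Z × Z/2.
  H_2: rank ker ∂_2 − rank ∂_3 = (18 − 18) − 0 = 0, and there is no ∂_3, so H_2 ≅ 0.

As a check, the Euler characteristic is 9 − 27 + 18 = 0, which agrees with 1 − 1 + 0 = 0.
(K is a triangulation of the Klein bottle.)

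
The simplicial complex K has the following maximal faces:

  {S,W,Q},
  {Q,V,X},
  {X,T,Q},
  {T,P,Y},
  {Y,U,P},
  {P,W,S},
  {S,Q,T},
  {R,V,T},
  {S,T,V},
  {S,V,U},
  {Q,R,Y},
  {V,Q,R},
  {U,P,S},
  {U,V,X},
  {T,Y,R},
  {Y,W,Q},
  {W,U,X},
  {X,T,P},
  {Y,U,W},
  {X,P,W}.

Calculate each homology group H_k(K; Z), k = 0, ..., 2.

K has 10 vertices, 30 edges, 20 triangles.
rank ∂_0 = 0, rank ∂_1 = 9 ⇒ b_0 = 10 − 0 − 9 = 1; all invariant factors of ∂_1 are 1 so no torsion. So H_0 = Z.
rank ∂_1 = 9, rank ∂_2 = 20 ⇒ b_1 = 30 − 9 − 20 = 1; ∂_2 has invariant factor(s) [2] giving torsion. So H_1 = Z ⊕ Z_2.
rank ∂_2 = 20, rank ∂_3 = 0 ⇒ b_2 = 20 − 20 − 0 = 0. So H_2 = 0.

H_0 = Z,  H_1 = Z ⊕ Z_2,  H_2 = 0.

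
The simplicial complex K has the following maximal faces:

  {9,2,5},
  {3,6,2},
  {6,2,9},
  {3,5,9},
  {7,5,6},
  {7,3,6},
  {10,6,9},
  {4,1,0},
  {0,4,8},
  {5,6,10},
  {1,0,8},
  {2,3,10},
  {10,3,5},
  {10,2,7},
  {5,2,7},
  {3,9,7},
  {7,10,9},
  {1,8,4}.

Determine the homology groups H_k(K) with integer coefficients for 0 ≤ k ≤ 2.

Take the total order 0 < 1 < 2 < 3 < 4 < 5 < 6 < 7 < 8 < 9 < 10 on the vertex set. Then K (dimension 2) consists of the simplices:

  0-simplices (11): [0], [1], [2], [3], [4], [5], [6], [7], [8], [9], [10]
  1-simplices (27): (27 of them)
  2-simplices (18): (18 of them)

Hence C_0 ≅ Z^11, C_1 ≅ Z^27, C_2 ≅ Z^18.

∂_1: C_1 → C_0 sends each edge [p,q] (with p < q) to q − p. For instance
  ∂[0,4] = [4] − [0].
The 11×27 boundary matrix has rank 9 and Smith normal form diag(1,1,1,1,1,1,1,1,1).

The boundary map ∂_2: C_2 → C_1 maps a triangle to the signed sum of its edges. For instance
  ∂[3,5,9] = [5,9] − [3,9] + [3,5],
  ∂[3,5,10] = [5,10] − [3,10] + [3,5].
As a 27×18 matrix over Z this has rank 16, with invariant factors (1,1,1,1,1,1,1,1,1,1,1,1,1,1,1,1).

Reading off H_k = ker ∂_k / im ∂_{k+1}:

  H_0: rank C_0 − rank ∂_1 = 11 − 9 = 2, and the invariant factors of ∂_1 are all 1, so H_0 = Z^2.
  H_1: rank ker ∂_1 − rank ∂_2 = (27 − 9) − 16 = 2, and the invariant factors of ∂_2 are all 1, so H_1 = Z^2.
  H_2: rank ker ∂_2 − rank ∂_3 = (18 − 16) − 0 = 2, and there is no ∂_3, so H_2 = Z^2.

H_0 ≅ Z^2,  H_1 ≅ Z^2,  H_2 ≅ Z^2.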